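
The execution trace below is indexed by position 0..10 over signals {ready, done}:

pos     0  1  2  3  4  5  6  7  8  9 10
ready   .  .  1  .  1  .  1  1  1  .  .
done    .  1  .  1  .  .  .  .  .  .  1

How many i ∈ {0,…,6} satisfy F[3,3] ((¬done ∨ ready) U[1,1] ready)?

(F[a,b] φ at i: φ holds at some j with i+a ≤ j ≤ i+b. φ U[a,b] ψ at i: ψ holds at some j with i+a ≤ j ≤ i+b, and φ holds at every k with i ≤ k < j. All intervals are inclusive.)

Evaluate at each i in [0,6]:
  i=0: ✗ (none in [3,3])
  i=1: ✗ (none in [4,4])
  i=2: ✓ (witness j=5)
  i=3: ✓ (witness j=6)
  i=4: ✓ (witness j=7)
  i=5: ✗ (none in [8,8])
  i=6: ✗ (none in [9,9])
Positions where it holds: {2, 3, 4} → 3.

3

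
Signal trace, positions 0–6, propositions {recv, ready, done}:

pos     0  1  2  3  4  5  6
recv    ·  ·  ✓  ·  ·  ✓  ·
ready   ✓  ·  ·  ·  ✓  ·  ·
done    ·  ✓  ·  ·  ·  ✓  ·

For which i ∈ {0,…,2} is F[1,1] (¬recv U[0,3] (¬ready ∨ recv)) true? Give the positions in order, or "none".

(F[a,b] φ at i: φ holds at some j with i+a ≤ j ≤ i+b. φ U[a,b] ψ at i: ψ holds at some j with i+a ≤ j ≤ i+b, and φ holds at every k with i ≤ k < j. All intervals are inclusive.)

Evaluate at each i in [0,2]:
  i=0: ✓ (witness j=1)
  i=1: ✓ (witness j=2)
  i=2: ✓ (witness j=3)

0, 1, 2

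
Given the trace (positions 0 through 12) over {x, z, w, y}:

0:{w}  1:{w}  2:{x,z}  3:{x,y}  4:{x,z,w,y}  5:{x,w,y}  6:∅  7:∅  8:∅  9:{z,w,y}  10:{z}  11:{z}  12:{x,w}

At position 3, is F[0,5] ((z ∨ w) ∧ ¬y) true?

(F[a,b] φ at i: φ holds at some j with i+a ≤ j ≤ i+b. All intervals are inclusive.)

Check ((z ∨ w) ∧ ¬y) at each j in [3,8]:
  j=3: false
  j=4: false
  j=5: false
  j=6: false
  j=7: false
  j=8: false
No position in the window satisfies it → formula fails.

False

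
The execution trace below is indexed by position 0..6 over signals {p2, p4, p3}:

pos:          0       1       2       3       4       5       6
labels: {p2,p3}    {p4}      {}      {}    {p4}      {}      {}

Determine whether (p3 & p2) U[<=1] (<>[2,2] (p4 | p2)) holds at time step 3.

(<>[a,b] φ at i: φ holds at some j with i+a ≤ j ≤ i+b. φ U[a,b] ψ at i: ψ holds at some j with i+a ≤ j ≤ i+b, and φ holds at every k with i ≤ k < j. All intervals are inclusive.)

False

Need some j in [3,4] with <>[2,2] (p4 | p2), and (p3 & p2) at every k in [3,j-1].
  j=3: <>[2,2] (p4 | p2) — fails (none in [5,5]).
  j=4: <>[2,2] (p4 | p2) — fails (none in [6,6]).
No j in the window works → until fails.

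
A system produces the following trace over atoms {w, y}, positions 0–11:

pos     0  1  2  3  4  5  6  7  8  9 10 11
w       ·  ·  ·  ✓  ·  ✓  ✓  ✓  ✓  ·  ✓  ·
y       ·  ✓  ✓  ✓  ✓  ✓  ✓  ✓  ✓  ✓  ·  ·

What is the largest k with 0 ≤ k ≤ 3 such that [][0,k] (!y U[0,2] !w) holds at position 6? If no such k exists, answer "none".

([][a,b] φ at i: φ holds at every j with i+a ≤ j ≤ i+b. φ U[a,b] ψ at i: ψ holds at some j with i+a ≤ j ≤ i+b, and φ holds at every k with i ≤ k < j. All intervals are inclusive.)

(!y U[0,2] !w) must hold from j=6 onward; find where it first fails.
  j=6: fails → no k works.

none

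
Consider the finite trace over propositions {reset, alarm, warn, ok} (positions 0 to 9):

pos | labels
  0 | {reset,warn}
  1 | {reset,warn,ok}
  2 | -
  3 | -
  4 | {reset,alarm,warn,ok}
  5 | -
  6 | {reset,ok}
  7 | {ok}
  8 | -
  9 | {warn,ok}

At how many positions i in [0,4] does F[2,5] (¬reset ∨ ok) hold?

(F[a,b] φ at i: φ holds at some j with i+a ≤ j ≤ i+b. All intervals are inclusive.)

Evaluate at each i in [0,4]:
  i=0: ✓ (witness j=2)
  i=1: ✓ (witness j=3)
  i=2: ✓ (witness j=4)
  i=3: ✓ (witness j=5)
  i=4: ✓ (witness j=6)
Positions where it holds: {0, 1, 2, 3, 4} → 5.

5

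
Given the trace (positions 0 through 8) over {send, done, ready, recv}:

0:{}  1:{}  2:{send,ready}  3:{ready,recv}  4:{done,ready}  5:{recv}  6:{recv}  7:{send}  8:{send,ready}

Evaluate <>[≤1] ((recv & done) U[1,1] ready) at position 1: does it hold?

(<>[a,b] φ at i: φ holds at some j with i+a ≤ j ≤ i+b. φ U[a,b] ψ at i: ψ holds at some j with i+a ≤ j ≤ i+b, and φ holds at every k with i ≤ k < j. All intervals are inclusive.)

Check ((recv & done) U[1,1] ready) at each j in [1,2]:
  j=1: fails
  j=2: fails
No position in the window satisfies it → formula fails.

No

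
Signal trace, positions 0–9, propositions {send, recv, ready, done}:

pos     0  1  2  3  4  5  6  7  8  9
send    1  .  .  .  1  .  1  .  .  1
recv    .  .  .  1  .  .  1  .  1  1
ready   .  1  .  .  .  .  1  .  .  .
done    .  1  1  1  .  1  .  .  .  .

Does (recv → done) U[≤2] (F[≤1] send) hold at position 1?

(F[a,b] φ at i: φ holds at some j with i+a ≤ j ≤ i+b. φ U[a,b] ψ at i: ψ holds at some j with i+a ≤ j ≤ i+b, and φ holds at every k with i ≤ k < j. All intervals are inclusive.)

Yes

Need some j in [1,3] with F[≤1] send, and (recv → done) at every k in [1,j-1].
  j=1: F[≤1] send — fails (none in [1,2]).
  j=2: F[≤1] send — fails (none in [2,3]).
  j=3: F[≤1] send holds; (recv → done) holds at every k in [1,2] → satisfied.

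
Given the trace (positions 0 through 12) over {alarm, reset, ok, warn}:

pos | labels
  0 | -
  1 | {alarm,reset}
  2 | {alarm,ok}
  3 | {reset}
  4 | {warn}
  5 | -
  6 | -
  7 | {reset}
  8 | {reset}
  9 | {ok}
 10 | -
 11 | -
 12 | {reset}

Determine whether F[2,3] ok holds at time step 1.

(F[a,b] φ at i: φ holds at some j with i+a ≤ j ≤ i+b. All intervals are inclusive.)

Check ok at each j in [3,4]:
  j=3: false
  j=4: false
No position in the window satisfies it → formula fails.

Does not hold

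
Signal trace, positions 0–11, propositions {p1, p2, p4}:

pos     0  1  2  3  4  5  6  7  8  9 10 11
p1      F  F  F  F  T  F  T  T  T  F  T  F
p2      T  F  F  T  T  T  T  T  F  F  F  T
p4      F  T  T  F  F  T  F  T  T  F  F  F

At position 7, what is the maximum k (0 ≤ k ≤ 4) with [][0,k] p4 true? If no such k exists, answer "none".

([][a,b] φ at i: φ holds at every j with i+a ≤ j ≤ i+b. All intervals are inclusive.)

1

p4 must hold from j=7 onward; find where it first fails.
  j=7: holds
  j=8: holds
  j=9: fails
Holds on [7,8], so largest k = 1.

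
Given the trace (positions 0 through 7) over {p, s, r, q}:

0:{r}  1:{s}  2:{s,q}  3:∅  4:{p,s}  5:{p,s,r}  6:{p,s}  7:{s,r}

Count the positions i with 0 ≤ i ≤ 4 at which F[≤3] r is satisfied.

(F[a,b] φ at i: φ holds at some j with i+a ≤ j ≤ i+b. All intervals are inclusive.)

4

Evaluate at each i in [0,4]:
  i=0: ✓ (witness j=0)
  i=1: ✗ (none in [1,4])
  i=2: ✓ (witness j=5)
  i=3: ✓ (witness j=5)
  i=4: ✓ (witness j=5)
Positions where it holds: {0, 2, 3, 4} → 4.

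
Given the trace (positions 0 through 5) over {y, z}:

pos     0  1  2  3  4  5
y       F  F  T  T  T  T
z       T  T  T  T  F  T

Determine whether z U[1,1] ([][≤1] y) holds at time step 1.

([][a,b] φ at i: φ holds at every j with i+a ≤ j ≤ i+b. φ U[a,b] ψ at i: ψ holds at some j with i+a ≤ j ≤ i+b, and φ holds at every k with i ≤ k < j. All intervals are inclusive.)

Need some j in [2,2] with [][≤1] y, and z at every k in [1,j-1].
  j=2: [][≤1] y holds; z holds at every k in [1,1] → satisfied.

Yes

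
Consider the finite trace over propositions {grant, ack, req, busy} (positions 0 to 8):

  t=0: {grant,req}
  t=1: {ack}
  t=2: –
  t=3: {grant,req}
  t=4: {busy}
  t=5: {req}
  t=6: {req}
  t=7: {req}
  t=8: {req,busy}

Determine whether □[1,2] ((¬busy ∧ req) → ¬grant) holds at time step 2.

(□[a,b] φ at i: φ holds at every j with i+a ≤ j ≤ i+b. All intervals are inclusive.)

Check ((¬busy ∧ req) → ¬grant) at every j in [3,4]:
  j=3: antecedent true; consequent false → ✗
  j=4: antecedent false → ✓
Fails at j=3 → formula fails.

Does not hold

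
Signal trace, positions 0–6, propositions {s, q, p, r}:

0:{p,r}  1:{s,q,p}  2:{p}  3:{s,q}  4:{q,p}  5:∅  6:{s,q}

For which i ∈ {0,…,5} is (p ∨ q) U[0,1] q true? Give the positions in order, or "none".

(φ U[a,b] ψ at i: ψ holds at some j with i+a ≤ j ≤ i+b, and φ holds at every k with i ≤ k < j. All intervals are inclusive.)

0, 1, 2, 3, 4

Evaluate at each i in [0,5]:
  i=0: ✓ (rhs at j=1; lhs holds on [0,0])
  i=1: ✓ (rhs at j=1)
  i=2: ✓ (rhs at j=3; lhs holds on [2,2])
  i=3: ✓ (rhs at j=3)
  i=4: ✓ (rhs at j=4)
  i=5: ✗ (lhs fails at k=5 before rhs at j=6)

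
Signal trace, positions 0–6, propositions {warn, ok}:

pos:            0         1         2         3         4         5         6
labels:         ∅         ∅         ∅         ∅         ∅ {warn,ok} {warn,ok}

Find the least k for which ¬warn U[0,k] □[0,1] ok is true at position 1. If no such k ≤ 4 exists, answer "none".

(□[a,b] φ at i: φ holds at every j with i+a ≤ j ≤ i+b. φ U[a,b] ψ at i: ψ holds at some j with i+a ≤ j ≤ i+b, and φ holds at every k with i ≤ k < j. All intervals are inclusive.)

Need earliest j ≥ 1 with □[0,1] ok, and ¬warn at every k in [1,j-1].
  j=1: rhs fails.
  j=2: rhs fails.
  j=3: rhs fails.
  j=4: rhs fails.
  j=5: rhs holds; lhs holds on [1,4]. k = 4.

4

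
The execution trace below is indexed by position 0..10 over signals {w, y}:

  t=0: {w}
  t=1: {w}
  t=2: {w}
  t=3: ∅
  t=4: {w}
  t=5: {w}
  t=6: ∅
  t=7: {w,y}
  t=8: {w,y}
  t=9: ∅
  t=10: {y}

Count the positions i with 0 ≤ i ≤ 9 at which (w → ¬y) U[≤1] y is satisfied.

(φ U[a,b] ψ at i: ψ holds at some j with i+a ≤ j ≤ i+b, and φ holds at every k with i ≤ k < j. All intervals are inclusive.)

Evaluate at each i in [0,9]:
  i=0: ✗ (no rhs in [0,1])
  i=1: ✗ (no rhs in [1,2])
  i=2: ✗ (no rhs in [2,3])
  i=3: ✗ (no rhs in [3,4])
  i=4: ✗ (no rhs in [4,5])
  i=5: ✗ (no rhs in [5,6])
  i=6: ✓ (rhs at j=7; lhs holds on [6,6])
  i=7: ✓ (rhs at j=7)
  i=8: ✓ (rhs at j=8)
  i=9: ✓ (rhs at j=10; lhs holds on [9,9])
Positions where it holds: {6, 7, 8, 9} → 4.

4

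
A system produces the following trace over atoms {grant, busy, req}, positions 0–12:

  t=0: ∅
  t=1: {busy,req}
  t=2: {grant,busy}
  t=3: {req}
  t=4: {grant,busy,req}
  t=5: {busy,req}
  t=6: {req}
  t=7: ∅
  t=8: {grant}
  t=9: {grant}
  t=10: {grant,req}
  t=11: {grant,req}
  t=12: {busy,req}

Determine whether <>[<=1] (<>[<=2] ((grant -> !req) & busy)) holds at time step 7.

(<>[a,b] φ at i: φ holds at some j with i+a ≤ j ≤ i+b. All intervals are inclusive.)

Check <>[<=2] ((grant -> !req) & busy) at each j in [7,8]:
  j=7: fails (none in [7,9])
  j=8: fails (none in [8,10])
No position in the window satisfies it → formula fails.

False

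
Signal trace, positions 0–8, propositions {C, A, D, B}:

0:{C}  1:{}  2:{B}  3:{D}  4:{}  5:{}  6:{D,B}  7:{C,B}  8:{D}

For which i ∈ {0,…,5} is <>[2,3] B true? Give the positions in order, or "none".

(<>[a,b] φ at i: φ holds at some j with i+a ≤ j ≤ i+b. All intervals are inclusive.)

0, 3, 4, 5

Evaluate at each i in [0,5]:
  i=0: ✓ (witness j=2)
  i=1: ✗ (none in [3,4])
  i=2: ✗ (none in [4,5])
  i=3: ✓ (witness j=6)
  i=4: ✓ (witness j=6)
  i=5: ✓ (witness j=7)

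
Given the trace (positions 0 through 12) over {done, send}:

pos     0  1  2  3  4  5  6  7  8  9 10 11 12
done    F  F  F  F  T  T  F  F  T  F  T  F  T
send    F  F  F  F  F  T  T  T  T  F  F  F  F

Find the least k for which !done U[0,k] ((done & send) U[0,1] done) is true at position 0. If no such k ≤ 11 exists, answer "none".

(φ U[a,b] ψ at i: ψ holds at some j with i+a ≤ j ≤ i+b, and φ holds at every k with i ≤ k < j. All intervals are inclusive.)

Need earliest j ≥ 0 with ((done & send) U[0,1] done), and !done at every k in [0,j-1].
  j=0: rhs fails.
  j=1: rhs fails.
  j=2: rhs fails.
  j=3: rhs fails.
  j=4: rhs holds; lhs holds on [0,3]. k = 4.

4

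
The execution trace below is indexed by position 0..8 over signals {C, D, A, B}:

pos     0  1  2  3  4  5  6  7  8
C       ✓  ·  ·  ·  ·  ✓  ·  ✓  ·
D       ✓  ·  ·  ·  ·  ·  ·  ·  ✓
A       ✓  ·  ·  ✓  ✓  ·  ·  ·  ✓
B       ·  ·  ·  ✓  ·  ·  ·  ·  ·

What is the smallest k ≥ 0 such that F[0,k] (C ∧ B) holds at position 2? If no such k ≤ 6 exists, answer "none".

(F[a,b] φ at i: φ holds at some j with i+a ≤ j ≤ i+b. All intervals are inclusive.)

Scan j = 2,3,… for (C ∧ B):
  j=2: fails
  j=3: fails
  j=4: fails
  j=5: fails
  j=6: fails
  j=7: fails
  j=8: fails
No j in [2,8] satisfies it → none.

none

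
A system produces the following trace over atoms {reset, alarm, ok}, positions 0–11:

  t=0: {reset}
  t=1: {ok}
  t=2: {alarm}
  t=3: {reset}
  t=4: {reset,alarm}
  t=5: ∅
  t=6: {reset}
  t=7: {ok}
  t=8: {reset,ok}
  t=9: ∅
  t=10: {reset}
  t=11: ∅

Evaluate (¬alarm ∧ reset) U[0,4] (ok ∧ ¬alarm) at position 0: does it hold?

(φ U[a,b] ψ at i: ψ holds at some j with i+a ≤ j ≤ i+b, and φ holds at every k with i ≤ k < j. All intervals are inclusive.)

Need some j in [0,4] with (ok ∧ ¬alarm), and (¬alarm ∧ reset) at every k in [0,j-1].
  j=0: (ok ∧ ¬alarm) false.
  j=1: (ok ∧ ¬alarm) holds; (¬alarm ∧ reset) holds at every k in [0,0] → satisfied.

Yes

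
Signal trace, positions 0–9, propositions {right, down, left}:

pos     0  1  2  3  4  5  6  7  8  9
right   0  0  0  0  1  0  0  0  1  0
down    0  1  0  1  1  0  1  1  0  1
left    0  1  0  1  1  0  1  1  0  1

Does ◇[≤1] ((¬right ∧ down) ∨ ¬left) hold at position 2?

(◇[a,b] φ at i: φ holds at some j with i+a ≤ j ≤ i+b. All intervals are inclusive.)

Check ((¬right ∧ down) ∨ ¬left) at each j in [2,3]:
  j=2: true
  j=3: true
Found at j=2 → formula holds.

Yes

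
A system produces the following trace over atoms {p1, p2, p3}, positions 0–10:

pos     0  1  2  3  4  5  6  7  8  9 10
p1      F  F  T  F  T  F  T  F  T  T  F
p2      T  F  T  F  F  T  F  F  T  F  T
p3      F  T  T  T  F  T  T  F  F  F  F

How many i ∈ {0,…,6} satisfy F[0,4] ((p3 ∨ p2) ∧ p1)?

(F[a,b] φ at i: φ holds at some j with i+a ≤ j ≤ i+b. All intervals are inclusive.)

Evaluate at each i in [0,6]:
  i=0: ✓ (witness j=2)
  i=1: ✓ (witness j=2)
  i=2: ✓ (witness j=2)
  i=3: ✓ (witness j=6)
  i=4: ✓ (witness j=6)
  i=5: ✓ (witness j=6)
  i=6: ✓ (witness j=6)
Positions where it holds: {0, 1, 2, 3, 4, 5, 6} → 7.

7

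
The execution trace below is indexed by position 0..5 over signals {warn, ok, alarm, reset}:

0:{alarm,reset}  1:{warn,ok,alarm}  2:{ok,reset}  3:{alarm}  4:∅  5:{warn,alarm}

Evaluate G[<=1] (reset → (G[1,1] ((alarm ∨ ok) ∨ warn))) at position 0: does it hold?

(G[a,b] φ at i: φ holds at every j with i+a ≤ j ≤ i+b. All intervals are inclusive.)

Check (reset → (G[1,1] ((alarm ∨ ok) ∨ warn))) at every j in [0,1]:
  j=0: antecedent true; consequent holds on [1,1] → ✓
  j=1: antecedent false → ✓
All positions satisfy it → formula holds.

True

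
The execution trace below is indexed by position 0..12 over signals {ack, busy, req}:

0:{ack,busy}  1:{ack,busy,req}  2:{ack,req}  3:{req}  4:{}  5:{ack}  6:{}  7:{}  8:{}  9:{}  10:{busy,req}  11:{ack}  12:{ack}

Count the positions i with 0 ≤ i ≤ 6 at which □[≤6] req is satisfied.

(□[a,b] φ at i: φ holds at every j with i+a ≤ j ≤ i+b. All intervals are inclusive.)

Evaluate at each i in [0,6]:
  i=0: ✗ (fails at j=0)
  i=1: ✗ (fails at j=4)
  i=2: ✗ (fails at j=4)
  i=3: ✗ (fails at j=4)
  i=4: ✗ (fails at j=4)
  i=5: ✗ (fails at j=5)
  i=6: ✗ (fails at j=6)
Positions where it holds: {} → 0.

0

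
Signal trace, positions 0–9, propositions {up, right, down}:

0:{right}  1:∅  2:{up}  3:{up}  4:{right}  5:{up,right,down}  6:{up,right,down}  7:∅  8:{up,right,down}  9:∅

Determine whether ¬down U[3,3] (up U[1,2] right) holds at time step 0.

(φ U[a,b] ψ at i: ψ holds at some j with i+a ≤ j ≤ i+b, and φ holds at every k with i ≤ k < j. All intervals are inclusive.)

Need some j in [3,3] with (up U[1,2] right), and ¬down at every k in [0,j-1].
  j=3: (up U[1,2] right) holds; ¬down holds at every k in [0,2] → satisfied.

Holds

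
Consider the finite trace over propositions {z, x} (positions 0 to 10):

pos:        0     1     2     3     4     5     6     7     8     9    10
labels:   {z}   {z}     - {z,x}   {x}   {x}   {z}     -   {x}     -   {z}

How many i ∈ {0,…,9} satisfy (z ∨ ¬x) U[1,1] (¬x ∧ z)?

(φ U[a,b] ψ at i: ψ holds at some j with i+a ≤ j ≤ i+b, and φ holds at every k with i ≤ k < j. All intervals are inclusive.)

2

Evaluate at each i in [0,9]:
  i=0: ✓ (rhs at j=1; lhs holds on [0,0])
  i=1: ✗ (no rhs in [2,2])
  i=2: ✗ (no rhs in [3,3])
  i=3: ✗ (no rhs in [4,4])
  i=4: ✗ (no rhs in [5,5])
  i=5: ✗ (lhs fails at k=5 before rhs at j=6)
  i=6: ✗ (no rhs in [7,7])
  i=7: ✗ (no rhs in [8,8])
  i=8: ✗ (no rhs in [9,9])
  i=9: ✓ (rhs at j=10; lhs holds on [9,9])
Positions where it holds: {0, 9} → 2.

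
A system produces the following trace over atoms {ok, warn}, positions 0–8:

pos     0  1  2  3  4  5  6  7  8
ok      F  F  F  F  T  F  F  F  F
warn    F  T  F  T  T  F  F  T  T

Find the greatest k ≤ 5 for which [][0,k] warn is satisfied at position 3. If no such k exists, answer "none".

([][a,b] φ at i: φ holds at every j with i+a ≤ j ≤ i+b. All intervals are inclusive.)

1

warn must hold from j=3 onward; find where it first fails.
  j=3: holds
  j=4: holds
  j=5: fails
Holds on [3,4], so largest k = 1.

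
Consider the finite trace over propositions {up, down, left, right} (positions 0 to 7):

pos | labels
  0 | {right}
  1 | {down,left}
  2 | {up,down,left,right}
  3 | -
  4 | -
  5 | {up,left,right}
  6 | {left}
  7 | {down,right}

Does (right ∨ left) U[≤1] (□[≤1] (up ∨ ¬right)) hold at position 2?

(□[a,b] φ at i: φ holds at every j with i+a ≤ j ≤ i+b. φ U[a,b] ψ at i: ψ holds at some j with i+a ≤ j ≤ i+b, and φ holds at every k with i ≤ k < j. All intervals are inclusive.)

Yes

Need some j in [2,3] with □[≤1] (up ∨ ¬right), and (right ∨ left) at every k in [2,j-1].
  j=2: □[≤1] (up ∨ ¬right) holds; no prefix to check → satisfied.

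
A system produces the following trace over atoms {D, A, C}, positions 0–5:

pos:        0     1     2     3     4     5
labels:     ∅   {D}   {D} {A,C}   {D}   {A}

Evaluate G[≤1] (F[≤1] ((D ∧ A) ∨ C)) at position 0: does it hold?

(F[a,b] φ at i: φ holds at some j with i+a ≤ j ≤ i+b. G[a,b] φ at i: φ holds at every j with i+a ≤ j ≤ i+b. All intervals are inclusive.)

Does not hold

Check F[≤1] ((D ∧ A) ∨ C) at every j in [0,1]:
  j=0: fails (none in [0,1])
  j=1: fails (none in [1,2])
Fails at j=0 → formula fails.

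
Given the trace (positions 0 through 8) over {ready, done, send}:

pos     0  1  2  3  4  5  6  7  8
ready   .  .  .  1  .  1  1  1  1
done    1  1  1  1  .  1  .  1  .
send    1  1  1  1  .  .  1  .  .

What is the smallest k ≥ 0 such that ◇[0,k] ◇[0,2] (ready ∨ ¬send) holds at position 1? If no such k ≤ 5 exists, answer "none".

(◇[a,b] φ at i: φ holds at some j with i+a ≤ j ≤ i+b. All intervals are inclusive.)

0

Scan j = 1,2,… for ◇[0,2] (ready ∨ ¬send):
  j=1: holds
First hit at j=1, so smallest k = 1-1 = 0.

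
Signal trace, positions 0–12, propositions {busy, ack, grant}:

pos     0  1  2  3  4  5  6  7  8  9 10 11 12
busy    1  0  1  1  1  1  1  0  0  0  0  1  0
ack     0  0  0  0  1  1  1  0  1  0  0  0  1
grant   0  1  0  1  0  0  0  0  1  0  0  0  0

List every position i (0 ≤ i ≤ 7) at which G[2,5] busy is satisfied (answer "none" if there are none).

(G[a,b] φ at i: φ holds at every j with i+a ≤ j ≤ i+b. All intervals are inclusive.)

Evaluate at each i in [0,7]:
  i=0: ✓ (all of [2,5])
  i=1: ✓ (all of [3,6])
  i=2: ✗ (fails at j=7)
  i=3: ✗ (fails at j=7)
  i=4: ✗ (fails at j=7)
  i=5: ✗ (fails at j=7)
  i=6: ✗ (fails at j=8)
  i=7: ✗ (fails at j=9)

0, 1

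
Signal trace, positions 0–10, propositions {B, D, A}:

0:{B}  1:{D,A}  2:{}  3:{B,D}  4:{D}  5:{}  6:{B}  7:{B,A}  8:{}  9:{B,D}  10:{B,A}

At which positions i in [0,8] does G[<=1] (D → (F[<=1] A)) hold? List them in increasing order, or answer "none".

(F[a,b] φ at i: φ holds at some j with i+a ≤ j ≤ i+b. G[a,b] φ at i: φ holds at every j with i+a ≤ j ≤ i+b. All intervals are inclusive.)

0, 1, 5, 6, 7, 8

Evaluate at each i in [0,8]:
  i=0: ✓ (all of [0,1])
  i=1: ✓ (all of [1,2])
  i=2: ✗ (fails at j=3)
  i=3: ✗ (fails at j=3)
  i=4: ✗ (fails at j=4)
  i=5: ✓ (all of [5,6])
  i=6: ✓ (all of [6,7])
  i=7: ✓ (all of [7,8])
  i=8: ✓ (all of [8,9])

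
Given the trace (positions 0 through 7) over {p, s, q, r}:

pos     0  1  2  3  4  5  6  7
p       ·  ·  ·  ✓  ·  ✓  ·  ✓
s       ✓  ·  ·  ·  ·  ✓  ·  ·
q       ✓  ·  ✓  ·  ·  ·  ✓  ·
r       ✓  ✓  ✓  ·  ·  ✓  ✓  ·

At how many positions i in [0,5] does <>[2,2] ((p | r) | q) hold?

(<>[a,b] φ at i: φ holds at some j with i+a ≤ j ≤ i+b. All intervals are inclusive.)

Evaluate at each i in [0,5]:
  i=0: ✓ (witness j=2)
  i=1: ✓ (witness j=3)
  i=2: ✗ (none in [4,4])
  i=3: ✓ (witness j=5)
  i=4: ✓ (witness j=6)
  i=5: ✓ (witness j=7)
Positions where it holds: {0, 1, 3, 4, 5} → 5.

5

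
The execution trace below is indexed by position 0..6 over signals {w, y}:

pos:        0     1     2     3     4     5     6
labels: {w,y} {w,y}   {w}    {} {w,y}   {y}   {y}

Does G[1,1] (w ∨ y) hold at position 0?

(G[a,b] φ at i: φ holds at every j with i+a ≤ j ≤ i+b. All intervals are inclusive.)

True

Check (w ∨ y) at every j in [1,1]:
  j=1: true
All positions satisfy it → formula holds.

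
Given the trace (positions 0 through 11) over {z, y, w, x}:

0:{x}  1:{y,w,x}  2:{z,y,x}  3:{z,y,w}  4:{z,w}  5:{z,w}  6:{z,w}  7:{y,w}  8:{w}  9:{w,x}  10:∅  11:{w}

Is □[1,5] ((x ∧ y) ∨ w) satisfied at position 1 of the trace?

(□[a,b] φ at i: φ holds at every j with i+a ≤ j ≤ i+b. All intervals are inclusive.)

Yes

Check ((x ∧ y) ∨ w) at every j in [2,6]:
  j=2: true
  j=3: true
  j=4: true
  j=5: true
  j=6: true
All positions satisfy it → formula holds.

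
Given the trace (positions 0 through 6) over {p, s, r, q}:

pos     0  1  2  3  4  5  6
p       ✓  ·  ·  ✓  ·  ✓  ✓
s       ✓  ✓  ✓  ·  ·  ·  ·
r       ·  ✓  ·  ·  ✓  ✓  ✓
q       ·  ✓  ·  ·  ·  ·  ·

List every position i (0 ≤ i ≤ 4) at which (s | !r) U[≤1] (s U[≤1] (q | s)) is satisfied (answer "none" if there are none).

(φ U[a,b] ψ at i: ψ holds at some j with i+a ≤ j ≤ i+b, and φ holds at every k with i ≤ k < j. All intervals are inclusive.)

Evaluate at each i in [0,4]:
  i=0: ✓ (rhs at j=0)
  i=1: ✓ (rhs at j=1)
  i=2: ✓ (rhs at j=2)
  i=3: ✗ (no rhs in [3,4])
  i=4: ✗ (no rhs in [4,5])

0, 1, 2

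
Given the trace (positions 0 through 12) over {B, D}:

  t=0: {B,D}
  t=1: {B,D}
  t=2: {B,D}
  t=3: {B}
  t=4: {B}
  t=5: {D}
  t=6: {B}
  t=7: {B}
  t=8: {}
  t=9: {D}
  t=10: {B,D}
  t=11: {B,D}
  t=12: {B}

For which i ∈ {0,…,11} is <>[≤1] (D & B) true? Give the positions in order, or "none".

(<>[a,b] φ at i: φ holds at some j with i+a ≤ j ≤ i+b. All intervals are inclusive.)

Evaluate at each i in [0,11]:
  i=0: ✓ (witness j=0)
  i=1: ✓ (witness j=1)
  i=2: ✓ (witness j=2)
  i=3: ✗ (none in [3,4])
  i=4: ✗ (none in [4,5])
  i=5: ✗ (none in [5,6])
  i=6: ✗ (none in [6,7])
  i=7: ✗ (none in [7,8])
  i=8: ✗ (none in [8,9])
  i=9: ✓ (witness j=10)
  i=10: ✓ (witness j=10)
  i=11: ✓ (witness j=11)

0, 1, 2, 9, 10, 11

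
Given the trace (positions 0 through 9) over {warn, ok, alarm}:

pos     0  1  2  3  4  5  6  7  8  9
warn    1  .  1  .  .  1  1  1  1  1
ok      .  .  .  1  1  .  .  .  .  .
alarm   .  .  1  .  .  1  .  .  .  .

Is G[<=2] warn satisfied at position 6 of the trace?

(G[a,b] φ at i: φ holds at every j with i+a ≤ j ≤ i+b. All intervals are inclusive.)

Holds

Check warn at every j in [6,8]:
  j=6: true
  j=7: true
  j=8: true
All positions satisfy it → formula holds.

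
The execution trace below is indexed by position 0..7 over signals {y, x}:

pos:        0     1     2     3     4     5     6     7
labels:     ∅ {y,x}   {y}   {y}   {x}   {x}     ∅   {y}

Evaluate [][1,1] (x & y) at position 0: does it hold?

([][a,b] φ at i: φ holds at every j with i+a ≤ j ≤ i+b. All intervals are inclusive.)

Yes

Check (x & y) at every j in [1,1]:
  j=1: true
All positions satisfy it → formula holds.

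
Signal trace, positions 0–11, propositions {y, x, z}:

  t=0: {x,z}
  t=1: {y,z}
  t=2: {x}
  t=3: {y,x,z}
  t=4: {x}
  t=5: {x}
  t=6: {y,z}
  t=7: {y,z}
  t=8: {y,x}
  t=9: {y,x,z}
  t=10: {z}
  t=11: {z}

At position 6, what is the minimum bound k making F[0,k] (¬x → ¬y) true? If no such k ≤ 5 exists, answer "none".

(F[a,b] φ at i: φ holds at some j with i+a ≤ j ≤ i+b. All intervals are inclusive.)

Scan j = 6,7,… for (¬x → ¬y):
  j=6: fails
  j=7: fails
  j=8: holds
First hit at j=8, so smallest k = 8-6 = 2.

2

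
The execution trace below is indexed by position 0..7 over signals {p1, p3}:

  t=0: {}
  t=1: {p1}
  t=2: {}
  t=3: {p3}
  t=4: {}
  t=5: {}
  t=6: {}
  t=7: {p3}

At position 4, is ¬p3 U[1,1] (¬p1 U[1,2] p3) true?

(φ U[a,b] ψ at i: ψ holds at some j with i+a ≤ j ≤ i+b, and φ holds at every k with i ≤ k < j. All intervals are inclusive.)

True

Need some j in [5,5] with (¬p1 U[1,2] p3), and ¬p3 at every k in [4,j-1].
  j=5: (¬p1 U[1,2] p3) holds; ¬p3 holds at every k in [4,4] → satisfied.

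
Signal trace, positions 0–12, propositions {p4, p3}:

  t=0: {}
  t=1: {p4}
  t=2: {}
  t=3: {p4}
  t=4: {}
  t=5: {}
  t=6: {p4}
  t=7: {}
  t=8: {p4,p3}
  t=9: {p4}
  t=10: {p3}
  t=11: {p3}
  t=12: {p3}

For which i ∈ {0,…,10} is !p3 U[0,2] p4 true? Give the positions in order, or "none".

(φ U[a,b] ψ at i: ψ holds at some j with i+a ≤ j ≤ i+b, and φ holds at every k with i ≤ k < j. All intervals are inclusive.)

Evaluate at each i in [0,10]:
  i=0: ✓ (rhs at j=1; lhs holds on [0,0])
  i=1: ✓ (rhs at j=1)
  i=2: ✓ (rhs at j=3; lhs holds on [2,2])
  i=3: ✓ (rhs at j=3)
  i=4: ✓ (rhs at j=6; lhs holds on [4,5])
  i=5: ✓ (rhs at j=6; lhs holds on [5,5])
  i=6: ✓ (rhs at j=6)
  i=7: ✓ (rhs at j=8; lhs holds on [7,7])
  i=8: ✓ (rhs at j=8)
  i=9: ✓ (rhs at j=9)
  i=10: ✗ (no rhs in [10,12])

0, 1, 2, 3, 4, 5, 6, 7, 8, 9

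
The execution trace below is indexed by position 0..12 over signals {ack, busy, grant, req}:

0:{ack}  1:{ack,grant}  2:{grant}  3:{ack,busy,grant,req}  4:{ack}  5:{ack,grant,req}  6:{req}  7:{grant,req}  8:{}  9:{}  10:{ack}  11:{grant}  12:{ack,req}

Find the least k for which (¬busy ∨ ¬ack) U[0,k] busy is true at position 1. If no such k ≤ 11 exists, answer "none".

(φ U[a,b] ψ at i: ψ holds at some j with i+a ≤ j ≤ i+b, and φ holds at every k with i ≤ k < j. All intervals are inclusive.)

2

Need earliest j ≥ 1 with busy, and (¬busy ∨ ¬ack) at every k in [1,j-1].
  j=1: rhs fails.
  j=2: rhs fails.
  j=3: rhs holds; lhs holds on [1,2]. k = 2.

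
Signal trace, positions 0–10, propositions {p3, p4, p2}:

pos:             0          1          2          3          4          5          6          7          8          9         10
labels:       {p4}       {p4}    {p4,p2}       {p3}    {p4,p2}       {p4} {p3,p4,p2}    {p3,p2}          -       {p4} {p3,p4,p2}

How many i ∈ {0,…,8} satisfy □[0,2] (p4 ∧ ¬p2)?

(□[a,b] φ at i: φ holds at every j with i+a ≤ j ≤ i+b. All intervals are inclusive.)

Evaluate at each i in [0,8]:
  i=0: ✗ (fails at j=2)
  i=1: ✗ (fails at j=2)
  i=2: ✗ (fails at j=2)
  i=3: ✗ (fails at j=3)
  i=4: ✗ (fails at j=4)
  i=5: ✗ (fails at j=6)
  i=6: ✗ (fails at j=6)
  i=7: ✗ (fails at j=7)
  i=8: ✗ (fails at j=8)
Positions where it holds: {} → 0.

0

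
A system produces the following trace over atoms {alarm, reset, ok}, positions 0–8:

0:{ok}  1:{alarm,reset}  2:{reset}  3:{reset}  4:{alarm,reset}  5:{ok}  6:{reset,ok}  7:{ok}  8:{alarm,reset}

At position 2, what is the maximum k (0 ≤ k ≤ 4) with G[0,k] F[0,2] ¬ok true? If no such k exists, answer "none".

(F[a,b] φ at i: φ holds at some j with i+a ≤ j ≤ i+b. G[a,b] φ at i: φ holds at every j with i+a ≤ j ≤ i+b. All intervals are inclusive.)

2

F[0,2] ¬ok must hold from j=2 onward; find where it first fails.
  j=2: holds
  j=3: holds
  j=4: holds
  j=5: fails
Holds on [2,4], so largest k = 2.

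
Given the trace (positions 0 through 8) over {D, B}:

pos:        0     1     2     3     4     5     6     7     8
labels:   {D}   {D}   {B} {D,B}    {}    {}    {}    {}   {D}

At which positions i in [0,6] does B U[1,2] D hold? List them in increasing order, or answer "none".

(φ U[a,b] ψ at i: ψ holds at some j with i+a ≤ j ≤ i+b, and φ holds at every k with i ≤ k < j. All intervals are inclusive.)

Evaluate at each i in [0,6]:
  i=0: ✗ (lhs fails at k=0 before rhs at j=1)
  i=1: ✗ (lhs fails at k=1 before rhs at j=3)
  i=2: ✓ (rhs at j=3; lhs holds on [2,2])
  i=3: ✗ (no rhs in [4,5])
  i=4: ✗ (no rhs in [5,6])
  i=5: ✗ (no rhs in [6,7])
  i=6: ✗ (lhs fails at k=6 before rhs at j=8)

2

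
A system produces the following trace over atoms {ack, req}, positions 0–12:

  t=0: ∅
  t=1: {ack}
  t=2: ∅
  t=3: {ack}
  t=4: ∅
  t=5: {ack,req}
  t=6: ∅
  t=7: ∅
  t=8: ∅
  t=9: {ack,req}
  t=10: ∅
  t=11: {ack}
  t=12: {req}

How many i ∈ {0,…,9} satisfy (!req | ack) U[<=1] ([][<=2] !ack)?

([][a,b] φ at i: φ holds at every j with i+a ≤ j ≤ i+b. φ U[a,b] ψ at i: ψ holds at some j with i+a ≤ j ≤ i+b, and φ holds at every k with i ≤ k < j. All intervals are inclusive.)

2

Evaluate at each i in [0,9]:
  i=0: ✗ (no rhs in [0,1])
  i=1: ✗ (no rhs in [1,2])
  i=2: ✗ (no rhs in [2,3])
  i=3: ✗ (no rhs in [3,4])
  i=4: ✗ (no rhs in [4,5])
  i=5: ✓ (rhs at j=6; lhs holds on [5,5])
  i=6: ✓ (rhs at j=6)
  i=7: ✗ (no rhs in [7,8])
  i=8: ✗ (no rhs in [8,9])
  i=9: ✗ (no rhs in [9,10])
Positions where it holds: {5, 6} → 2.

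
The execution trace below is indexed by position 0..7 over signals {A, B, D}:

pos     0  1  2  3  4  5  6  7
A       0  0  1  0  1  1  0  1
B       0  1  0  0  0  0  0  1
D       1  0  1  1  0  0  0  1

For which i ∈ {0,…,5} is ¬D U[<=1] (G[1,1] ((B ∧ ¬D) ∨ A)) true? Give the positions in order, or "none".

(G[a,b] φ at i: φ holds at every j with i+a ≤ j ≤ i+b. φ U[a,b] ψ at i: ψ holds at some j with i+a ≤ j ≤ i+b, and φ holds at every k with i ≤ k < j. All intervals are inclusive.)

0, 1, 3, 4, 5

Evaluate at each i in [0,5]:
  i=0: ✓ (rhs at j=0)
  i=1: ✓ (rhs at j=1)
  i=2: ✗ (lhs fails at k=2 before rhs at j=3)
  i=3: ✓ (rhs at j=3)
  i=4: ✓ (rhs at j=4)
  i=5: ✓ (rhs at j=6; lhs holds on [5,5])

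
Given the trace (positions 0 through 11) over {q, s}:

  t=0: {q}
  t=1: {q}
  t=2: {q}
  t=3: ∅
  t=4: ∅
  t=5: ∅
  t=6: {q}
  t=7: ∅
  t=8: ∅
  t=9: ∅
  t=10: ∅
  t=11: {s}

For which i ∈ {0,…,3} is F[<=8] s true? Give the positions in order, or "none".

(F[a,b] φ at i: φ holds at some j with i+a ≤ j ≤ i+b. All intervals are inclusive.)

3

Evaluate at each i in [0,3]:
  i=0: ✗ (none in [0,8])
  i=1: ✗ (none in [1,9])
  i=2: ✗ (none in [2,10])
  i=3: ✓ (witness j=11)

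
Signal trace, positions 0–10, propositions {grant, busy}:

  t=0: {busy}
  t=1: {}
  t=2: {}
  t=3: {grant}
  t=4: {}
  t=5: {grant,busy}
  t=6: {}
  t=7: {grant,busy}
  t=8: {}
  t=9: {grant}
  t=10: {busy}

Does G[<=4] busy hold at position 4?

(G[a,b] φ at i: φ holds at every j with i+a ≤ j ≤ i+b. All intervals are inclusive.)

Does not hold

Check busy at every j in [4,8]:
  j=4: false
  j=5: true
  j=6: false
  j=7: true
  j=8: false
Fails at j=4 → formula fails.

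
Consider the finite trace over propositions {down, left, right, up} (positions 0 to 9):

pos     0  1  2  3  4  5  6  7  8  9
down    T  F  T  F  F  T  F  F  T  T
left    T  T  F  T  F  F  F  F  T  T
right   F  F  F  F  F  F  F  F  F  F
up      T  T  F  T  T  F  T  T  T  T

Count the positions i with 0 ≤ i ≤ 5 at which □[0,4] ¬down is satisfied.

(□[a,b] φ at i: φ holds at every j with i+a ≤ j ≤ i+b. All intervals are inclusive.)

0

Evaluate at each i in [0,5]:
  i=0: ✗ (fails at j=0)
  i=1: ✗ (fails at j=2)
  i=2: ✗ (fails at j=2)
  i=3: ✗ (fails at j=5)
  i=4: ✗ (fails at j=5)
  i=5: ✗ (fails at j=5)
Positions where it holds: {} → 0.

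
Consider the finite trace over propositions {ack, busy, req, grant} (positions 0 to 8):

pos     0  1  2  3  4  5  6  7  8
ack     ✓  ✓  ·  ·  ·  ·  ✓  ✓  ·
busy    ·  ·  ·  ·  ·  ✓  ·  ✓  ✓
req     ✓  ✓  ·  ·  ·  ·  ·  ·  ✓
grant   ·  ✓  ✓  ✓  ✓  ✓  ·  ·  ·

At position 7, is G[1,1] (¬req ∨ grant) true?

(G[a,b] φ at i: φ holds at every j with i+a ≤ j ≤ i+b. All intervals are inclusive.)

Does not hold

Check (¬req ∨ grant) at every j in [8,8]:
  j=8: false
Fails at j=8 → formula fails.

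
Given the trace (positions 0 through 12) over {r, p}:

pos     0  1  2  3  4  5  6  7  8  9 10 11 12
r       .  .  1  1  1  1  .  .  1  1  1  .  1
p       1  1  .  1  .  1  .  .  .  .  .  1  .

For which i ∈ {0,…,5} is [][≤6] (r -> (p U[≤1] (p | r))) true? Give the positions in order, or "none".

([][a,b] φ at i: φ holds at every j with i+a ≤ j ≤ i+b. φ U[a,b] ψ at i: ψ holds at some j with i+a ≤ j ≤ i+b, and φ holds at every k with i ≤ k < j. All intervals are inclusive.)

0, 1, 2, 3, 4, 5

Evaluate at each i in [0,5]:
  i=0: ✓ (all of [0,6])
  i=1: ✓ (all of [1,7])
  i=2: ✓ (all of [2,8])
  i=3: ✓ (all of [3,9])
  i=4: ✓ (all of [4,10])
  i=5: ✓ (all of [5,11])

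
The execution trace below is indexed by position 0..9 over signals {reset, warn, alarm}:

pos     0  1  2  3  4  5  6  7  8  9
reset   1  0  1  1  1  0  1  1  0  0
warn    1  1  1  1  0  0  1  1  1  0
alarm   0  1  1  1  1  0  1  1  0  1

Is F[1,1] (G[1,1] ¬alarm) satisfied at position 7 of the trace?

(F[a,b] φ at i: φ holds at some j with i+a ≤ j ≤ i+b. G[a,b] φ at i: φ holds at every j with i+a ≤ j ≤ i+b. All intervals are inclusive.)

False

Check G[1,1] ¬alarm at each j in [8,8]:
  j=8: fails at 9
No position in the window satisfies it → formula fails.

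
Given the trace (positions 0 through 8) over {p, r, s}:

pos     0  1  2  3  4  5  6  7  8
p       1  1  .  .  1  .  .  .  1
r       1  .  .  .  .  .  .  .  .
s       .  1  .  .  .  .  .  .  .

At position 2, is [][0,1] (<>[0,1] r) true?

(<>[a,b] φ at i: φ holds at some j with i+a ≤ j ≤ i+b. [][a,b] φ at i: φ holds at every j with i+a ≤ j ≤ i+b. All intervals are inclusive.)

No

Check <>[0,1] r at every j in [2,3]:
  j=2: fails (none in [2,3])
  j=3: fails (none in [3,4])
Fails at j=2 → formula fails.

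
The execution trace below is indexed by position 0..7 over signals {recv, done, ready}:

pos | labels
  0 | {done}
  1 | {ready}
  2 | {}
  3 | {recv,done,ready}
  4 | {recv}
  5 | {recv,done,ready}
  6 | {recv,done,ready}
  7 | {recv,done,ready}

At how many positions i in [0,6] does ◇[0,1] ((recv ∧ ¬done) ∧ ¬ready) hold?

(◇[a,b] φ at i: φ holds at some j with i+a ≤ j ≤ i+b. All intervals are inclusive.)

Evaluate at each i in [0,6]:
  i=0: ✗ (none in [0,1])
  i=1: ✗ (none in [1,2])
  i=2: ✗ (none in [2,3])
  i=3: ✓ (witness j=4)
  i=4: ✓ (witness j=4)
  i=5: ✗ (none in [5,6])
  i=6: ✗ (none in [6,7])
Positions where it holds: {3, 4} → 2.

2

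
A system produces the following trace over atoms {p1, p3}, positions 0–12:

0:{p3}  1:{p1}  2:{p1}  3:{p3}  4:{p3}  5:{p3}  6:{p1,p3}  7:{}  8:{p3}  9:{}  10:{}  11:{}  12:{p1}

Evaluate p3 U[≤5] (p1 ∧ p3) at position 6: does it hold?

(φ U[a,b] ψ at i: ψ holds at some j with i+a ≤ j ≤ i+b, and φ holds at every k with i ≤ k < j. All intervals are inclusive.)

Yes

Need some j in [6,11] with (p1 ∧ p3), and p3 at every k in [6,j-1].
  j=6: (p1 ∧ p3) holds; no prefix to check → satisfied.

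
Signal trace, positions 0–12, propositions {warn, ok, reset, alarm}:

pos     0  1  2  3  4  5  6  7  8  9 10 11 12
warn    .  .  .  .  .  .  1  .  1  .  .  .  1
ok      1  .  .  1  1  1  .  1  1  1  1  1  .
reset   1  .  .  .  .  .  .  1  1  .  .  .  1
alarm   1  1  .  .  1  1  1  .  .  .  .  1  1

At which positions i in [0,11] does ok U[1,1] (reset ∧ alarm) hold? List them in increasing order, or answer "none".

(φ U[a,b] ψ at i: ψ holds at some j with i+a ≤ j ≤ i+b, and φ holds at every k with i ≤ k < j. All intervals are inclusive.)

Evaluate at each i in [0,11]:
  i=0: ✗ (no rhs in [1,1])
  i=1: ✗ (no rhs in [2,2])
  i=2: ✗ (no rhs in [3,3])
  i=3: ✗ (no rhs in [4,4])
  i=4: ✗ (no rhs in [5,5])
  i=5: ✗ (no rhs in [6,6])
  i=6: ✗ (no rhs in [7,7])
  i=7: ✗ (no rhs in [8,8])
  i=8: ✗ (no rhs in [9,9])
  i=9: ✗ (no rhs in [10,10])
  i=10: ✗ (no rhs in [11,11])
  i=11: ✓ (rhs at j=12; lhs holds on [11,11])

11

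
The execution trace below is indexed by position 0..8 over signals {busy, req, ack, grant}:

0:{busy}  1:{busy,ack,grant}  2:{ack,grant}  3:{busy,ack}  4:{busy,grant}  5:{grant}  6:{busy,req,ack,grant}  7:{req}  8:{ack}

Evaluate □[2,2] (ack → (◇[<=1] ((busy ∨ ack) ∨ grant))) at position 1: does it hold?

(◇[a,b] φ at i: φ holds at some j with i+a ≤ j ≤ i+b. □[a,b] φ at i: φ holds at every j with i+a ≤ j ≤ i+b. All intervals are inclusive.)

Check (ack → (◇[<=1] ((busy ∨ ack) ∨ grant))) at every j in [3,3]:
  j=3: antecedent true; consequent holds (witness at 3) → ✓
All positions satisfy it → formula holds.

Yes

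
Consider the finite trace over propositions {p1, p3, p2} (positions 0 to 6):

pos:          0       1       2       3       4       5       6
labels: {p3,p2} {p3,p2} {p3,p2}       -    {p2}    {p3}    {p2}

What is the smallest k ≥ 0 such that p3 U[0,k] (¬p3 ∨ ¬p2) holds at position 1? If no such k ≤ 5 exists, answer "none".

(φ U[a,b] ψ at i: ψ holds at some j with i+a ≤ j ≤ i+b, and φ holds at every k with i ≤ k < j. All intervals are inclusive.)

2

Need earliest j ≥ 1 with (¬p3 ∨ ¬p2), and p3 at every k in [1,j-1].
  j=1: rhs fails.
  j=2: rhs fails.
  j=3: rhs holds; lhs holds on [1,2]. k = 2.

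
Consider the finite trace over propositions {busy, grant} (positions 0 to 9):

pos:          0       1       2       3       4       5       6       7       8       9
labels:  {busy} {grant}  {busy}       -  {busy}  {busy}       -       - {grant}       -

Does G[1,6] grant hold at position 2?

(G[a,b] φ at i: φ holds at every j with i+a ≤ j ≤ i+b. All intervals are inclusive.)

False

Check grant at every j in [3,8]:
  j=3: false
  j=4: false
  j=5: false
  j=6: false
  j=7: false
  j=8: true
Fails at j=3 → formula fails.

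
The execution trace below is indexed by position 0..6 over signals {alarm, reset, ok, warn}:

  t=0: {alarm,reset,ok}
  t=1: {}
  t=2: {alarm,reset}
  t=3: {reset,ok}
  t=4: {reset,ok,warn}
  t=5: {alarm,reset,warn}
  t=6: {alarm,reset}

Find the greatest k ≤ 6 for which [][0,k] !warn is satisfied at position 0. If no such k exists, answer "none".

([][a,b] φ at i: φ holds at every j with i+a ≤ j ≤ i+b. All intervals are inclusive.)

3

!warn must hold from j=0 onward; find where it first fails.
  j=0: holds
  j=1: holds
  j=2: holds
  j=3: holds
  j=4: fails
Holds on [0,3], so largest k = 3.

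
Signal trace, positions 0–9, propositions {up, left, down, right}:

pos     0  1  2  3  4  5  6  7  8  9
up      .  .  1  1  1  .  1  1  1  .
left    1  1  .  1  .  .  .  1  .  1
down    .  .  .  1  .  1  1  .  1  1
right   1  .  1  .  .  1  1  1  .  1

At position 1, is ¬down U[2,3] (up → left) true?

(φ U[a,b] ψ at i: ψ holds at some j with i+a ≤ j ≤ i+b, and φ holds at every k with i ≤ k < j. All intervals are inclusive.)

Need some j in [3,4] with (up → left), and ¬down at every k in [1,j-1].
  j=3: (up → left) holds; ¬down holds at every k in [1,2] → satisfied.

Holds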